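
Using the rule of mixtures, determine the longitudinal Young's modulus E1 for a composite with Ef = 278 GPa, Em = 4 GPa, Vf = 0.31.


E1 = Ef*Vf + Em*(1-Vf) = 278*0.31 + 4*0.69 = 88.94 GPa

88.94 GPa


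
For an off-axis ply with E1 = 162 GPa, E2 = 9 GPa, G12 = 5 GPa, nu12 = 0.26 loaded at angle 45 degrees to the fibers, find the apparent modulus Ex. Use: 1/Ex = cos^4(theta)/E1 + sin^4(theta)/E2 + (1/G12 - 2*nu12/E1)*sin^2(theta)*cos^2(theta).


cos^4(45) = 0.25, sin^4(45) = 0.25, sin^2(45)*cos^2(45) = 0.25
1/G12 - 2*nu12/E1 = 1/5 - 2*0.26/162 = 0.19679 GPa^-1
1/Ex = 0.25/162 + 0.25/9 + 0.19679*0.25 = 0.0785185 GPa^-1
Ex = 12.74 GPa

12.74 GPa


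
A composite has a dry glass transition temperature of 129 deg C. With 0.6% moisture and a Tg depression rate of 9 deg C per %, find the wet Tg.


Tg_wet = Tg_dry - k*moisture = 129 - 9*0.6 = 123.6 deg C

123.6 deg C


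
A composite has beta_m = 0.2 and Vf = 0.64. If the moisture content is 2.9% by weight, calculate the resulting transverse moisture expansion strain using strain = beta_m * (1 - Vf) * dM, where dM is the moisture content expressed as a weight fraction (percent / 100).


dM = 2.9/100 = 0.029
strain = beta_m * (1-Vf) * dM = 0.2 * 0.36 * 0.029 = 0.002088

0.002088


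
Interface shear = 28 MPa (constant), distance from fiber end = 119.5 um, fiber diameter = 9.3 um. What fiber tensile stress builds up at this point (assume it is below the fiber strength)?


Force balance: sigma_f * (pi*d^2/4) = tau * (pi*d) * x  ->  sigma_f = 4 * tau * x / d
sigma_f = 4 * 28 * 119.5 / 9.3 = 1439.1 MPa

1439.1 MPa


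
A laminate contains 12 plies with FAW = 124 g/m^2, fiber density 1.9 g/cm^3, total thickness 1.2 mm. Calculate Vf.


Vf = n * FAW / (rho_f * h * 1000) = 12 * 124 / (1.9 * 1.2 * 1000) = 0.6526

0.6526


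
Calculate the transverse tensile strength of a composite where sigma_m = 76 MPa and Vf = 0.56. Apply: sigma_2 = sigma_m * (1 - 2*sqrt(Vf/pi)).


factor = 1 - 2*sqrt(0.56/pi) = 0.1556
sigma_2 = 76 * 0.1556 = 11.83 MPa

11.83 MPa


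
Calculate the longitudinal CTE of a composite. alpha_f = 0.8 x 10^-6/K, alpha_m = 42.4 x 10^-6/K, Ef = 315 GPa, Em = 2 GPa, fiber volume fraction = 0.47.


E1 = Ef*Vf + Em*(1-Vf) = 149.11
alpha_1 = (alpha_f*Ef*Vf + alpha_m*Em*(1-Vf))/E1 = 1.1 x 10^-6/K

1.1 x 10^-6/K


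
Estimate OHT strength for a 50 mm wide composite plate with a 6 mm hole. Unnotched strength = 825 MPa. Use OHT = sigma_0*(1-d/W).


OHT = sigma_0*(1-d/W) = 825*(1-6/50) = 726.0 MPa

726.0 MPa


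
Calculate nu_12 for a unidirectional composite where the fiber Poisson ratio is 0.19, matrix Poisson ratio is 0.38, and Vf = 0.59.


nu_12 = nu_f*Vf + nu_m*(1-Vf) = 0.19*0.59 + 0.38*0.41 = 0.2679

0.2679


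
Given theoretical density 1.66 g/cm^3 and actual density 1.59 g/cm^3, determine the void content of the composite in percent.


Void% = (rho_theo - rho_actual)/rho_theo * 100 = (1.66 - 1.59)/1.66 * 100 = 4.22%

4.22%


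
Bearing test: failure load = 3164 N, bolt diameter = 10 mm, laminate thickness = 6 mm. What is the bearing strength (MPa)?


sigma_br = F/(d*h) = 3164/(10*6) = 52.7 MPa

52.7 MPa


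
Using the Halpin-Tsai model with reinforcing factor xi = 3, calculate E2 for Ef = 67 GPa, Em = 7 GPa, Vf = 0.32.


eta = (Ef/Em - 1)/(Ef/Em + xi) = (9.5714 - 1)/(9.5714 + 3) = 0.6818
E2 = Em*(1+xi*eta*Vf)/(1-eta*Vf) = 14.81 GPa

14.81 GPa


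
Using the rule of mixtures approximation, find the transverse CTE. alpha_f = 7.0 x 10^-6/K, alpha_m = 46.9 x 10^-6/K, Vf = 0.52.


alpha_2 = alpha_f*Vf + alpha_m*(1-Vf) = 7.0*0.52 + 46.9*0.48 = 26.2 x 10^-6/K

26.2 x 10^-6/K


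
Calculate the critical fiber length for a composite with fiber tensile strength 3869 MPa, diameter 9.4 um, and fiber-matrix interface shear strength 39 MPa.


Lc = sigma_f * d / (2 * tau_i) = 3869 * 9.4 / (2 * 39) = 466.3 um

466.3 um


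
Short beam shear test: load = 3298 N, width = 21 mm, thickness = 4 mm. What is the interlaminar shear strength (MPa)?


ILSS = 3F/(4bh) = 3*3298/(4*21*4) = 29.45 MPa

29.45 MPa


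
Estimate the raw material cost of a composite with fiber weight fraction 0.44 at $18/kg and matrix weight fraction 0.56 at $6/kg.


Cost = cost_f*Wf + cost_m*Wm = 18*0.44 + 6*0.56 = $11.28/kg

$11.28/kg


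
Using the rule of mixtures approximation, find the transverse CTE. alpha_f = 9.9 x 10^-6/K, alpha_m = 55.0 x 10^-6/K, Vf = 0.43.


alpha_2 = alpha_f*Vf + alpha_m*(1-Vf) = 9.9*0.43 + 55.0*0.57 = 35.6 x 10^-6/K

35.6 x 10^-6/K


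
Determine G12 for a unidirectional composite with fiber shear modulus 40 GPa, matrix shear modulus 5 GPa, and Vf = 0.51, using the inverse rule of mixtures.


1/G12 = Vf/Gf + (1-Vf)/Gm = 0.51/40 + 0.49/5
G12 = 9.03 GPa

9.03 GPa


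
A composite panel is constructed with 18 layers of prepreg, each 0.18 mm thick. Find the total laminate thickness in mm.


h = n * t_ply = 18 * 0.18 = 3.24 mm

3.24 mm


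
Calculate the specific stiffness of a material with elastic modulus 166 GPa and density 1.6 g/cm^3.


Specific stiffness = E/rho = 166/1.6 = 103.8 GPa/(g/cm^3)

103.8 GPa/(g/cm^3)


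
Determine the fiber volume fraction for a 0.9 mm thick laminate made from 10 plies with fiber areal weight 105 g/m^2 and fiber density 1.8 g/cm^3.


Vf = n * FAW / (rho_f * h * 1000) = 10 * 105 / (1.8 * 0.9 * 1000) = 0.6481

0.6481


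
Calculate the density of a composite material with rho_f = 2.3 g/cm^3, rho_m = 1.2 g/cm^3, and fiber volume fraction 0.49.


rho_c = rho_f*Vf + rho_m*(1-Vf) = 2.3*0.49 + 1.2*0.51 = 1.739 g/cm^3

1.739 g/cm^3


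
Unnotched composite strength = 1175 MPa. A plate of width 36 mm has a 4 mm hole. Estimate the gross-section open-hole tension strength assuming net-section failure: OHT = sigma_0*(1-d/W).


OHT = sigma_0*(1-d/W) = 1175*(1-4/36) = 1044.4 MPa

1044.4 MPa


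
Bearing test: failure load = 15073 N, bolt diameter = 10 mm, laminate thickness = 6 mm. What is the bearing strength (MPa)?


sigma_br = F/(d*h) = 15073/(10*6) = 251.2 MPa

251.2 MPa


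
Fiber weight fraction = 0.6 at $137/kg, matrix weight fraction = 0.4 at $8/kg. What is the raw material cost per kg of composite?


Cost = cost_f*Wf + cost_m*Wm = 137*0.6 + 8*0.4 = $85.4/kg

$85.4/kg


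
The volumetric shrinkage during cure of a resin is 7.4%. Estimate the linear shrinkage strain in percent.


Linear shrinkage ≈ vol_shrink/3 = 7.4/3 = 2.467%

2.467%


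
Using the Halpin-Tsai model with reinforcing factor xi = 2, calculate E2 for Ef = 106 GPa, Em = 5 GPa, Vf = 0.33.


eta = (Ef/Em - 1)/(Ef/Em + xi) = (21.2 - 1)/(21.2 + 2) = 0.8707
E2 = Em*(1+xi*eta*Vf)/(1-eta*Vf) = 11.05 GPa

11.05 GPa


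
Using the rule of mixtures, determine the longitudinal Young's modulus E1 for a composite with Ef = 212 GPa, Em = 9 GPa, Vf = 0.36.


E1 = Ef*Vf + Em*(1-Vf) = 212*0.36 + 9*0.64 = 82.08 GPa

82.08 GPa


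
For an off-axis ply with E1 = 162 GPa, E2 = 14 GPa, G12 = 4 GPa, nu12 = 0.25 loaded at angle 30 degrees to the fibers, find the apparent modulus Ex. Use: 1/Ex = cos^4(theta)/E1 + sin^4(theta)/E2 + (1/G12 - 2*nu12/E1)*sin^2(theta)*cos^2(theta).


cos^4(30) = 0.5625, sin^4(30) = 0.0625, sin^2(30)*cos^2(30) = 0.1875
1/G12 - 2*nu12/E1 = 1/4 - 2*0.25/162 = 0.246914 GPa^-1
1/Ex = 0.5625/162 + 0.0625/14 + 0.246914*0.1875 = 0.0542328 GPa^-1
Ex = 18.44 GPa

18.44 GPa


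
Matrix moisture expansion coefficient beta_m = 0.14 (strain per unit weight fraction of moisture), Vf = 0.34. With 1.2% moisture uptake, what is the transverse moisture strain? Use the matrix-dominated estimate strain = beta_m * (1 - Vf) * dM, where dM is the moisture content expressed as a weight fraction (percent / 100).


dM = 1.2/100 = 0.012
strain = beta_m * (1-Vf) * dM = 0.14 * 0.66 * 0.012 = 0.0011088

0.0011088


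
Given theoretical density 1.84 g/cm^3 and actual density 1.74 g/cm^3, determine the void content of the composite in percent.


Void% = (rho_theo - rho_actual)/rho_theo * 100 = (1.84 - 1.74)/1.84 * 100 = 5.43%

5.43%


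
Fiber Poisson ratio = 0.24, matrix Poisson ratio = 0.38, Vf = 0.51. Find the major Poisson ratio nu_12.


nu_12 = nu_f*Vf + nu_m*(1-Vf) = 0.24*0.51 + 0.38*0.49 = 0.3086

0.3086


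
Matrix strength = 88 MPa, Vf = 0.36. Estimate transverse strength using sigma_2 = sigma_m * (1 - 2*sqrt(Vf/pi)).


factor = 1 - 2*sqrt(0.36/pi) = 0.323
sigma_2 = 88 * 0.323 = 28.42 MPa

28.42 MPa


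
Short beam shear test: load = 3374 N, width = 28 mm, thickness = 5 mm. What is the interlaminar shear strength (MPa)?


ILSS = 3F/(4bh) = 3*3374/(4*28*5) = 18.08 MPa

18.08 MPa


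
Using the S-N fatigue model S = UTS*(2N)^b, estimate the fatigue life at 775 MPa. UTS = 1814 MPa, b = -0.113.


N = 0.5 * (S/UTS)^(1/b) = 0.5 * (775/1814)^(1/-0.113) = 927.7404 cycles

927.7404 cycles


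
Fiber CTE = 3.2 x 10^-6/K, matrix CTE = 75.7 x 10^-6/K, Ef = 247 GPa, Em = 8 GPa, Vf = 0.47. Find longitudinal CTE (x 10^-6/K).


E1 = Ef*Vf + Em*(1-Vf) = 120.33
alpha_1 = (alpha_f*Ef*Vf + alpha_m*Em*(1-Vf))/E1 = 5.75 x 10^-6/K

5.75 x 10^-6/K


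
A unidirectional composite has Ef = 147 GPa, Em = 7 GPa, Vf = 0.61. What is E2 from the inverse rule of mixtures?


1/E2 = Vf/Ef + (1-Vf)/Em = 0.61/147 + 0.39/7
E2 = 16.7 GPa

16.7 GPa


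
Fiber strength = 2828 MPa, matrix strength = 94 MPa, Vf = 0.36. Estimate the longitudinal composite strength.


sigma_1 = sigma_f*Vf + sigma_m*(1-Vf) = 2828*0.36 + 94*0.64 = 1078.2 MPa

1078.2 MPa


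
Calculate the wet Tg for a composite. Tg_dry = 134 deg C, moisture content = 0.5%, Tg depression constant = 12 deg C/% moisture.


Tg_wet = Tg_dry - k*moisture = 134 - 12*0.5 = 128.0 deg C

128.0 deg C


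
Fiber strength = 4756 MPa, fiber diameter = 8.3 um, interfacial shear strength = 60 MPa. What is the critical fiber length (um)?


Lc = sigma_f * d / (2 * tau_i) = 4756 * 8.3 / (2 * 60) = 329.0 um

329.0 um


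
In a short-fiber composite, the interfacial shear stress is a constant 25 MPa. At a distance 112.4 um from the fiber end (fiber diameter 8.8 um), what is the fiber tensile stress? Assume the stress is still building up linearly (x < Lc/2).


Force balance: sigma_f * (pi*d^2/4) = tau * (pi*d) * x  ->  sigma_f = 4 * tau * x / d
sigma_f = 4 * 25 * 112.4 / 8.8 = 1277.3 MPa

1277.3 MPa


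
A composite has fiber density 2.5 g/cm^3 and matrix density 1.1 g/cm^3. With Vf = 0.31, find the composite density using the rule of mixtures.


rho_c = rho_f*Vf + rho_m*(1-Vf) = 2.5*0.31 + 1.1*0.69 = 1.534 g/cm^3

1.534 g/cm^3


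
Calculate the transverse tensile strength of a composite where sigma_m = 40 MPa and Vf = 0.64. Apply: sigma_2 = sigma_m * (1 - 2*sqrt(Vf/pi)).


factor = 1 - 2*sqrt(0.64/pi) = 0.0973
sigma_2 = 40 * 0.0973 = 3.89 MPa

3.89 MPa


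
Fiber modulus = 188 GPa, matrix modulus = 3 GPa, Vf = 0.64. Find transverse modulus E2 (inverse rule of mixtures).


1/E2 = Vf/Ef + (1-Vf)/Em = 0.64/188 + 0.36/3
E2 = 8.1 GPa

8.1 GPa


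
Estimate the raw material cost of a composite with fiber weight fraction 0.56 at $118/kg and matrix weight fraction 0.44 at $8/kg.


Cost = cost_f*Wf + cost_m*Wm = 118*0.56 + 8*0.44 = $69.6/kg

$69.6/kg


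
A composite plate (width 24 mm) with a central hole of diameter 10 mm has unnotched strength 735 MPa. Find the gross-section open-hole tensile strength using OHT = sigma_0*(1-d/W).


OHT = sigma_0*(1-d/W) = 735*(1-10/24) = 428.8 MPa

428.8 MPa


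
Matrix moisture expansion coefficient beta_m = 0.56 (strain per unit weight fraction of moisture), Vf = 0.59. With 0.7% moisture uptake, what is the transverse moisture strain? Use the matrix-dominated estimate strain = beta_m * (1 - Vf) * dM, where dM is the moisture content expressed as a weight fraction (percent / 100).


dM = 0.7/100 = 0.007
strain = beta_m * (1-Vf) * dM = 0.56 * 0.41 * 0.007 = 0.0016072

0.0016072


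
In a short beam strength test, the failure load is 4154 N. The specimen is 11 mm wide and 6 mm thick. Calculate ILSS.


ILSS = 3F/(4bh) = 3*4154/(4*11*6) = 47.2 MPa

47.2 MPa


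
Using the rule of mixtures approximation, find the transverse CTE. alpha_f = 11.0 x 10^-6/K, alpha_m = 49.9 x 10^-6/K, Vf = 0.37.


alpha_2 = alpha_f*Vf + alpha_m*(1-Vf) = 11.0*0.37 + 49.9*0.63 = 35.5 x 10^-6/K

35.5 x 10^-6/K


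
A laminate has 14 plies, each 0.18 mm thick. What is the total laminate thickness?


h = n * t_ply = 14 * 0.18 = 2.52 mm

2.52 mm


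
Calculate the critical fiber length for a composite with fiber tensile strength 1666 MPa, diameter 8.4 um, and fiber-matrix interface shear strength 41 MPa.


Lc = sigma_f * d / (2 * tau_i) = 1666 * 8.4 / (2 * 41) = 170.7 um

170.7 um


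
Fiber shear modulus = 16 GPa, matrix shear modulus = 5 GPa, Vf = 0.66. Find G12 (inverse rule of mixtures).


1/G12 = Vf/Gf + (1-Vf)/Gm = 0.66/16 + 0.34/5
G12 = 9.15 GPa

9.15 GPa


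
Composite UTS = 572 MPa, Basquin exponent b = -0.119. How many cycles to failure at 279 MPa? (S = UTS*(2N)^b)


N = 0.5 * (S/UTS)^(1/b) = 0.5 * (279/572)^(1/-0.119) = 208.4824 cycles

208.4824 cycles


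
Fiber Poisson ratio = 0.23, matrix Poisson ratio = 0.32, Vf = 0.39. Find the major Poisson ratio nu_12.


nu_12 = nu_f*Vf + nu_m*(1-Vf) = 0.23*0.39 + 0.32*0.61 = 0.2849

0.2849


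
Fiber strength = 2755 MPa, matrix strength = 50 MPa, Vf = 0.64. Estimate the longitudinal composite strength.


sigma_1 = sigma_f*Vf + sigma_m*(1-Vf) = 2755*0.64 + 50*0.36 = 1781.2 MPa

1781.2 MPa


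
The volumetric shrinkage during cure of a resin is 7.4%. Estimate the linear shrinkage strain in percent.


Linear shrinkage ≈ vol_shrink/3 = 7.4/3 = 2.467%

2.467%


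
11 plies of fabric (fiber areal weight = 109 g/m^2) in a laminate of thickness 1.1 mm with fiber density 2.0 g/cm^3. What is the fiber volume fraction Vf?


Vf = n * FAW / (rho_f * h * 1000) = 11 * 109 / (2.0 * 1.1 * 1000) = 0.545

0.545


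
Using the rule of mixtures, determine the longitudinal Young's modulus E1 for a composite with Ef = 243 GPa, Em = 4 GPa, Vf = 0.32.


E1 = Ef*Vf + Em*(1-Vf) = 243*0.32 + 4*0.68 = 80.48 GPa

80.48 GPa


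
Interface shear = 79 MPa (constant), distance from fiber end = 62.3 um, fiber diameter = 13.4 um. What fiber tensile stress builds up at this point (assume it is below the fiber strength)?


Force balance: sigma_f * (pi*d^2/4) = tau * (pi*d) * x  ->  sigma_f = 4 * tau * x / d
sigma_f = 4 * 79 * 62.3 / 13.4 = 1469.2 MPa

1469.2 MPa


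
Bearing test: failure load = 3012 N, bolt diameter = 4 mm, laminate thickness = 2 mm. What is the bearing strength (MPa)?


sigma_br = F/(d*h) = 3012/(4*2) = 376.5 MPa

376.5 MPa


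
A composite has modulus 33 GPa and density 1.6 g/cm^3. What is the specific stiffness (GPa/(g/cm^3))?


Specific stiffness = E/rho = 33/1.6 = 20.6 GPa/(g/cm^3)

20.6 GPa/(g/cm^3)


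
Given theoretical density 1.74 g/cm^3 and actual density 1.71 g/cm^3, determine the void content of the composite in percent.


Void% = (rho_theo - rho_actual)/rho_theo * 100 = (1.74 - 1.71)/1.74 * 100 = 1.72%

1.72%


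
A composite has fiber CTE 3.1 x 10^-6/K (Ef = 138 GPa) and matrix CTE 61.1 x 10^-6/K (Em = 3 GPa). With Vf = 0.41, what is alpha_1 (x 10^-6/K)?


E1 = Ef*Vf + Em*(1-Vf) = 58.35
alpha_1 = (alpha_f*Ef*Vf + alpha_m*Em*(1-Vf))/E1 = 4.86 x 10^-6/K

4.86 x 10^-6/K


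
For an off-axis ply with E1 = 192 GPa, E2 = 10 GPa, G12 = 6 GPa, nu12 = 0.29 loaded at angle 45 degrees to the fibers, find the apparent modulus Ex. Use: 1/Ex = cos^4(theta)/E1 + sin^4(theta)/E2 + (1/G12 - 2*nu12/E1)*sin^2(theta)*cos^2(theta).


cos^4(45) = 0.25, sin^4(45) = 0.25, sin^2(45)*cos^2(45) = 0.25
1/G12 - 2*nu12/E1 = 1/6 - 2*0.29/192 = 0.163646 GPa^-1
1/Ex = 0.25/192 + 0.25/10 + 0.163646*0.25 = 0.0672135 GPa^-1
Ex = 14.88 GPa

14.88 GPa


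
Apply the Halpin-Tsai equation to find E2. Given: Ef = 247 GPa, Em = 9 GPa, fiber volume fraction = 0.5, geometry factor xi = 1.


eta = (Ef/Em - 1)/(Ef/Em + xi) = (27.4444 - 1)/(27.4444 + 1) = 0.9297
E2 = Em*(1+xi*eta*Vf)/(1-eta*Vf) = 24.64 GPa

24.64 GPa


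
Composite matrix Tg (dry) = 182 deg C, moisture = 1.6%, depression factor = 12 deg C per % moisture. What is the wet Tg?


Tg_wet = Tg_dry - k*moisture = 182 - 12*1.6 = 162.8 deg C

162.8 deg C


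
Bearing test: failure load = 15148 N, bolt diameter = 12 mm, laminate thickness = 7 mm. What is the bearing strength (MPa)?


sigma_br = F/(d*h) = 15148/(12*7) = 180.3 MPa

180.3 MPa


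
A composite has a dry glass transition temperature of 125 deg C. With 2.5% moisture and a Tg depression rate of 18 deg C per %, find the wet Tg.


Tg_wet = Tg_dry - k*moisture = 125 - 18*2.5 = 80.0 deg C

80.0 deg C


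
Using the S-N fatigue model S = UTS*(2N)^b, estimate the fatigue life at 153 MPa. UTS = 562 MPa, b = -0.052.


N = 0.5 * (S/UTS)^(1/b) = 0.5 * (153/562)^(1/-0.052) = 3.6747e+10 cycles

3.6747e+10 cycles


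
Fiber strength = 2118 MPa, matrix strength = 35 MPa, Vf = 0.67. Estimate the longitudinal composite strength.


sigma_1 = sigma_f*Vf + sigma_m*(1-Vf) = 2118*0.67 + 35*0.33 = 1430.6 MPa

1430.6 MPa


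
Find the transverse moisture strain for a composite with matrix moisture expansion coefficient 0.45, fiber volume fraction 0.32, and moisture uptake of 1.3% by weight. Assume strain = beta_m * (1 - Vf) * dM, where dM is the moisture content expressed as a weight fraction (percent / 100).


dM = 1.3/100 = 0.013
strain = beta_m * (1-Vf) * dM = 0.45 * 0.68 * 0.013 = 0.003978

0.003978


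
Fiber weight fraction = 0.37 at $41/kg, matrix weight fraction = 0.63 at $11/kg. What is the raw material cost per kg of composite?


Cost = cost_f*Wf + cost_m*Wm = 41*0.37 + 11*0.63 = $22.1/kg

$22.1/kg


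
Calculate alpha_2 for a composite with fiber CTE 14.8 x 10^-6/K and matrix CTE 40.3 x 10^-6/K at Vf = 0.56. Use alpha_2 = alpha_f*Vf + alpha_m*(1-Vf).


alpha_2 = alpha_f*Vf + alpha_m*(1-Vf) = 14.8*0.56 + 40.3*0.44 = 26.0 x 10^-6/K

26.0 x 10^-6/K


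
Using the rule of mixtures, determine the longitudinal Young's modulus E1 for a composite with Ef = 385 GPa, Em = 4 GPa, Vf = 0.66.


E1 = Ef*Vf + Em*(1-Vf) = 385*0.66 + 4*0.34 = 255.46 GPa

255.46 GPa


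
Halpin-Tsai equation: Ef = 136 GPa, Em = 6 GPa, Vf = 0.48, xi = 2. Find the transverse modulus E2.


eta = (Ef/Em - 1)/(Ef/Em + xi) = (22.6667 - 1)/(22.6667 + 2) = 0.8784
E2 = Em*(1+xi*eta*Vf)/(1-eta*Vf) = 19.12 GPa

19.12 GPa


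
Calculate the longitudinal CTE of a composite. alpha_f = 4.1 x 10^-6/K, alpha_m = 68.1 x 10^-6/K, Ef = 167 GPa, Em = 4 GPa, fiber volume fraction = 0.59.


E1 = Ef*Vf + Em*(1-Vf) = 100.17
alpha_1 = (alpha_f*Ef*Vf + alpha_m*Em*(1-Vf))/E1 = 5.15 x 10^-6/K

5.15 x 10^-6/K


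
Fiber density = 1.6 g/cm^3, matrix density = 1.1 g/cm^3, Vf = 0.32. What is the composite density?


rho_c = rho_f*Vf + rho_m*(1-Vf) = 1.6*0.32 + 1.1*0.68 = 1.26 g/cm^3

1.26 g/cm^3


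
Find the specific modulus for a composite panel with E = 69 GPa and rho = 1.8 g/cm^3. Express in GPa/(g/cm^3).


Specific stiffness = E/rho = 69/1.8 = 38.3 GPa/(g/cm^3)

38.3 GPa/(g/cm^3)


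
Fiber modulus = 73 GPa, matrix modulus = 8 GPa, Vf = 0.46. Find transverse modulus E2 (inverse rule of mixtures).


1/E2 = Vf/Ef + (1-Vf)/Em = 0.46/73 + 0.54/8
E2 = 13.55 GPa

13.55 GPa


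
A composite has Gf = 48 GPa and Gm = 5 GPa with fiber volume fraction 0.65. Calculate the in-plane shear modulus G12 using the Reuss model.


1/G12 = Vf/Gf + (1-Vf)/Gm = 0.65/48 + 0.35/5
G12 = 11.97 GPa

11.97 GPa


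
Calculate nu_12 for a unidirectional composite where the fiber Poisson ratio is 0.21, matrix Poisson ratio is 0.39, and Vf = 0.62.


nu_12 = nu_f*Vf + nu_m*(1-Vf) = 0.21*0.62 + 0.39*0.38 = 0.2784

0.2784


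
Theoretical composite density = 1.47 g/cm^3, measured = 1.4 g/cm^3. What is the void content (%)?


Void% = (rho_theo - rho_actual)/rho_theo * 100 = (1.47 - 1.4)/1.47 * 100 = 4.76%

4.76%


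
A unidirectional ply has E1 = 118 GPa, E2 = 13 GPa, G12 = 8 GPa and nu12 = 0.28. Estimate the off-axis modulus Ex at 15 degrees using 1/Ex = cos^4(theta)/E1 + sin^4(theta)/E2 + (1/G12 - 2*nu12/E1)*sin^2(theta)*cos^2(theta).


cos^4(15) = 0.870513, sin^4(15) = 0.004487, sin^2(15)*cos^2(15) = 0.0625
1/G12 - 2*nu12/E1 = 1/8 - 2*0.28/118 = 0.120254 GPa^-1
1/Ex = 0.870513/118 + 0.004487/13 + 0.120254*0.0625 = 0.0152383 GPa^-1
Ex = 65.62 GPa

65.62 GPa


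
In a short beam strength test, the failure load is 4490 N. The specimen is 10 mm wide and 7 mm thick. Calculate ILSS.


ILSS = 3F/(4bh) = 3*4490/(4*10*7) = 48.11 MPa

48.11 MPa


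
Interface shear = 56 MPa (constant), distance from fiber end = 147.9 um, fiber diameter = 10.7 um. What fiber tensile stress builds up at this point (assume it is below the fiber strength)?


Force balance: sigma_f * (pi*d^2/4) = tau * (pi*d) * x  ->  sigma_f = 4 * tau * x / d
sigma_f = 4 * 56 * 147.9 / 10.7 = 3096.2 MPa

3096.2 MPa


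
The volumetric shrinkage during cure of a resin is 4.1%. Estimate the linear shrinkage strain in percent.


Linear shrinkage ≈ vol_shrink/3 = 4.1/3 = 1.367%

1.367%


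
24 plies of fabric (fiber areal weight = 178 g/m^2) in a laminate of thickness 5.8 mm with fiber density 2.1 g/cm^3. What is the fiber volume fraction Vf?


Vf = n * FAW / (rho_f * h * 1000) = 24 * 178 / (2.1 * 5.8 * 1000) = 0.3507

0.3507


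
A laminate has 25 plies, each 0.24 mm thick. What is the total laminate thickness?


h = n * t_ply = 25 * 0.24 = 6.0 mm

6.0 mm


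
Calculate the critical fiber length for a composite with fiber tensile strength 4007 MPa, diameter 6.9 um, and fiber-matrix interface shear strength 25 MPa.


Lc = sigma_f * d / (2 * tau_i) = 4007 * 6.9 / (2 * 25) = 553.0 um

553.0 um


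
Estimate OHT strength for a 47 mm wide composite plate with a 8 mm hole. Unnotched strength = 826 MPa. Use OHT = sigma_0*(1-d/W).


OHT = sigma_0*(1-d/W) = 826*(1-8/47) = 685.4 MPa

685.4 MPa


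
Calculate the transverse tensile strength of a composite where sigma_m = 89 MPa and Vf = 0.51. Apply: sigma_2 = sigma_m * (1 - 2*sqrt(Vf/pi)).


factor = 1 - 2*sqrt(0.51/pi) = 0.1942
sigma_2 = 89 * 0.1942 = 17.28 MPa

17.28 MPa


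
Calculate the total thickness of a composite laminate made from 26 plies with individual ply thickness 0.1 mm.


h = n * t_ply = 26 * 0.1 = 2.6 mm

2.6 mm


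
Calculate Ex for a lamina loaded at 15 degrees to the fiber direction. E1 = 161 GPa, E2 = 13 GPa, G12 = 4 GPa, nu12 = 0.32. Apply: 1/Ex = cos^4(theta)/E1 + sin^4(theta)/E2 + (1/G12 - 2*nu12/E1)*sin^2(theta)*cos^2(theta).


cos^4(15) = 0.870513, sin^4(15) = 0.004487, sin^2(15)*cos^2(15) = 0.0625
1/G12 - 2*nu12/E1 = 1/4 - 2*0.32/161 = 0.246025 GPa^-1
1/Ex = 0.870513/161 + 0.004487/13 + 0.246025*0.0625 = 0.0211286 GPa^-1
Ex = 47.33 GPa

47.33 GPa


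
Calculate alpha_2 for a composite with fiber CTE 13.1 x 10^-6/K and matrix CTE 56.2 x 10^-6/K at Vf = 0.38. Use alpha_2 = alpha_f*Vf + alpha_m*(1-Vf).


alpha_2 = alpha_f*Vf + alpha_m*(1-Vf) = 13.1*0.38 + 56.2*0.62 = 39.8 x 10^-6/K

39.8 x 10^-6/K


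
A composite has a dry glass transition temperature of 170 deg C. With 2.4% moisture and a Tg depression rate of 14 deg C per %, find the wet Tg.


Tg_wet = Tg_dry - k*moisture = 170 - 14*2.4 = 136.4 deg C

136.4 deg C


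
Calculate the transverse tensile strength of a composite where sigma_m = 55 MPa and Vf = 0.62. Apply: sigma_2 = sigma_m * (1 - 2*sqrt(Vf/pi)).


factor = 1 - 2*sqrt(0.62/pi) = 0.1115
sigma_2 = 55 * 0.1115 = 6.13 MPa

6.13 MPa


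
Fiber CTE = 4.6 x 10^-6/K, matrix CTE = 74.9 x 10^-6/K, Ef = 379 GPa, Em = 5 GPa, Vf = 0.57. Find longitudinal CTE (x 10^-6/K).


E1 = Ef*Vf + Em*(1-Vf) = 218.18
alpha_1 = (alpha_f*Ef*Vf + alpha_m*Em*(1-Vf))/E1 = 5.29 x 10^-6/K

5.29 x 10^-6/K


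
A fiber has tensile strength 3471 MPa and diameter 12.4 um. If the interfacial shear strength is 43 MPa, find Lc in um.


Lc = sigma_f * d / (2 * tau_i) = 3471 * 12.4 / (2 * 43) = 500.5 um

500.5 um


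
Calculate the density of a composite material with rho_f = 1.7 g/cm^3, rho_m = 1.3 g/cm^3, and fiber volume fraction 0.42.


rho_c = rho_f*Vf + rho_m*(1-Vf) = 1.7*0.42 + 1.3*0.58 = 1.468 g/cm^3

1.468 g/cm^3


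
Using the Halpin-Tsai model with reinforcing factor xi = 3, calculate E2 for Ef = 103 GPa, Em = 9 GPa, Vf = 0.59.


eta = (Ef/Em - 1)/(Ef/Em + xi) = (11.4444 - 1)/(11.4444 + 3) = 0.7231
E2 = Em*(1+xi*eta*Vf)/(1-eta*Vf) = 35.79 GPa

35.79 GPa


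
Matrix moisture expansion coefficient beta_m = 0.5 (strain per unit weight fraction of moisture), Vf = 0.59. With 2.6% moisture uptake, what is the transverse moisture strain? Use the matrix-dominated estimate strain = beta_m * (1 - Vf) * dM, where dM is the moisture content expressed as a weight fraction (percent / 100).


dM = 2.6/100 = 0.026
strain = beta_m * (1-Vf) * dM = 0.5 * 0.41 * 0.026 = 0.00533

0.00533


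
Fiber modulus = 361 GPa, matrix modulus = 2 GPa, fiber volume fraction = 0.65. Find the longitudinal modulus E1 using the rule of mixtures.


E1 = Ef*Vf + Em*(1-Vf) = 361*0.65 + 2*0.35 = 235.35 GPa

235.35 GPa


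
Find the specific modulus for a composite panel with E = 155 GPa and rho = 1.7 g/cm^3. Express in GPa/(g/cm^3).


Specific stiffness = E/rho = 155/1.7 = 91.2 GPa/(g/cm^3)

91.2 GPa/(g/cm^3)


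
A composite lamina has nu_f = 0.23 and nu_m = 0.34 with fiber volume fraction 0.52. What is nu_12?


nu_12 = nu_f*Vf + nu_m*(1-Vf) = 0.23*0.52 + 0.34*0.48 = 0.2828

0.2828


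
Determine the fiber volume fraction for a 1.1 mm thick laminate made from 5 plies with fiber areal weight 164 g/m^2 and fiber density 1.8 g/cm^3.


Vf = n * FAW / (rho_f * h * 1000) = 5 * 164 / (1.8 * 1.1 * 1000) = 0.4141

0.4141


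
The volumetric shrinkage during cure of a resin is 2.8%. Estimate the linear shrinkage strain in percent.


Linear shrinkage ≈ vol_shrink/3 = 2.8/3 = 0.933%

0.933%


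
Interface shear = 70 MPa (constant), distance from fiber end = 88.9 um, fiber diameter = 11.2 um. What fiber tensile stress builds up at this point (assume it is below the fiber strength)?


Force balance: sigma_f * (pi*d^2/4) = tau * (pi*d) * x  ->  sigma_f = 4 * tau * x / d
sigma_f = 4 * 70 * 88.9 / 11.2 = 2222.5 MPa

2222.5 MPa


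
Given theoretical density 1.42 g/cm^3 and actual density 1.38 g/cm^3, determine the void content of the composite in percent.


Void% = (rho_theo - rho_actual)/rho_theo * 100 = (1.42 - 1.38)/1.42 * 100 = 2.82%

2.82%


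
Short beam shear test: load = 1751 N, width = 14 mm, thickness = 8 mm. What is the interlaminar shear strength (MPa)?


ILSS = 3F/(4bh) = 3*1751/(4*14*8) = 11.73 MPa

11.73 MPa


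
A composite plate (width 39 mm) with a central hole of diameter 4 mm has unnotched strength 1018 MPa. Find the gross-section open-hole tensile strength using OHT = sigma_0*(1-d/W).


OHT = sigma_0*(1-d/W) = 1018*(1-4/39) = 913.6 MPa

913.6 MPa


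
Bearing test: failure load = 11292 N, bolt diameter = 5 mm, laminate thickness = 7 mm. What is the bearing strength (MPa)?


sigma_br = F/(d*h) = 11292/(5*7) = 322.6 MPa

322.6 MPa


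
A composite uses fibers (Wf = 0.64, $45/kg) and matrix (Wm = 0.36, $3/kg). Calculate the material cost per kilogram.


Cost = cost_f*Wf + cost_m*Wm = 45*0.64 + 3*0.36 = $29.88/kg

$29.88/kg


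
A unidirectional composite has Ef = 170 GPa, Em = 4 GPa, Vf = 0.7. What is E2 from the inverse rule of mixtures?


1/E2 = Vf/Ef + (1-Vf)/Em = 0.7/170 + 0.3/4
E2 = 12.64 GPa

12.64 GPa


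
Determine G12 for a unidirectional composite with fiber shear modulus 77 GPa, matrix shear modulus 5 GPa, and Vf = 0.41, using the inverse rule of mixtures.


1/G12 = Vf/Gf + (1-Vf)/Gm = 0.41/77 + 0.59/5
G12 = 8.11 GPa

8.11 GPa


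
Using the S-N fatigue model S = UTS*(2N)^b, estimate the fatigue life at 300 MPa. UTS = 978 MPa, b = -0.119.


N = 0.5 * (S/UTS)^(1/b) = 0.5 * (300/978)^(1/-0.119) = 10273.6069 cycles

10273.6069 cycles


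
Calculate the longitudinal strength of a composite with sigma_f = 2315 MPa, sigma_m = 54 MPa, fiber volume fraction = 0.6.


sigma_1 = sigma_f*Vf + sigma_m*(1-Vf) = 2315*0.6 + 54*0.4 = 1410.6 MPa

1410.6 MPa


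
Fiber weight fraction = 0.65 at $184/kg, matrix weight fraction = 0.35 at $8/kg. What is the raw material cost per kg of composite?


Cost = cost_f*Wf + cost_m*Wm = 184*0.65 + 8*0.35 = $122.4/kg

$122.4/kg


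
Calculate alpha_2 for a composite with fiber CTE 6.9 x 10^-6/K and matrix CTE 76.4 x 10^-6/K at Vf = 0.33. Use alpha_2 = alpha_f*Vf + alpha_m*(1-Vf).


alpha_2 = alpha_f*Vf + alpha_m*(1-Vf) = 6.9*0.33 + 76.4*0.67 = 53.5 x 10^-6/K

53.5 x 10^-6/K


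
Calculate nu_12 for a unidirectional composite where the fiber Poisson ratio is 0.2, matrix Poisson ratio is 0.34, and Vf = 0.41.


nu_12 = nu_f*Vf + nu_m*(1-Vf) = 0.2*0.41 + 0.34*0.59 = 0.2826

0.2826


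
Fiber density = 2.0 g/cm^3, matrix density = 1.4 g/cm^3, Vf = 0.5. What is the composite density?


rho_c = rho_f*Vf + rho_m*(1-Vf) = 2.0*0.5 + 1.4*0.5 = 1.7 g/cm^3

1.7 g/cm^3


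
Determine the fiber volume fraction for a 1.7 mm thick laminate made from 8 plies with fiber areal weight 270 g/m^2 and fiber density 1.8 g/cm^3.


Vf = n * FAW / (rho_f * h * 1000) = 8 * 270 / (1.8 * 1.7 * 1000) = 0.7059

0.7059


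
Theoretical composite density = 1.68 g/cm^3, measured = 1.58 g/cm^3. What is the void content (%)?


Void% = (rho_theo - rho_actual)/rho_theo * 100 = (1.68 - 1.58)/1.68 * 100 = 5.95%

5.95%


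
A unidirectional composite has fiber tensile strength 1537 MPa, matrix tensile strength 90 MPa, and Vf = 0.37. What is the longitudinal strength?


sigma_1 = sigma_f*Vf + sigma_m*(1-Vf) = 1537*0.37 + 90*0.63 = 625.4 MPa

625.4 MPa


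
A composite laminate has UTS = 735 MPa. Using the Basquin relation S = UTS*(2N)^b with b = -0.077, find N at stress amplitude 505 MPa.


N = 0.5 * (S/UTS)^(1/b) = 0.5 * (505/735)^(1/-0.077) = 65.4336 cycles

65.4336 cycles


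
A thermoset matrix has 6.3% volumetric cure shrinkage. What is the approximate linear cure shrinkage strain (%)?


Linear shrinkage ≈ vol_shrink/3 = 6.3/3 = 2.1%

2.1%


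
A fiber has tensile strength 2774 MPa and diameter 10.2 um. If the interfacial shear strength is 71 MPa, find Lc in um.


Lc = sigma_f * d / (2 * tau_i) = 2774 * 10.2 / (2 * 71) = 199.3 um

199.3 um


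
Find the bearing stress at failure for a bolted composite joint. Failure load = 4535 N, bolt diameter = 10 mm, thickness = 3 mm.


sigma_br = F/(d*h) = 4535/(10*3) = 151.2 MPa

151.2 MPa


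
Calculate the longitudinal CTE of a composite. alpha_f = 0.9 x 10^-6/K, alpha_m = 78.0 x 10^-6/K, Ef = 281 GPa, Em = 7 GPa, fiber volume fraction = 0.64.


E1 = Ef*Vf + Em*(1-Vf) = 182.36
alpha_1 = (alpha_f*Ef*Vf + alpha_m*Em*(1-Vf))/E1 = 1.97 x 10^-6/K

1.97 x 10^-6/K


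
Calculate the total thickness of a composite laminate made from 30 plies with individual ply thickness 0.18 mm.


h = n * t_ply = 30 * 0.18 = 5.4 mm

5.4 mm


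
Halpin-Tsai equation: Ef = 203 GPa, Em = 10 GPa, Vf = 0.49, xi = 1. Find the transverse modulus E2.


eta = (Ef/Em - 1)/(Ef/Em + xi) = (20.3 - 1)/(20.3 + 1) = 0.9061
E2 = Em*(1+xi*eta*Vf)/(1-eta*Vf) = 25.97 GPa

25.97 GPa


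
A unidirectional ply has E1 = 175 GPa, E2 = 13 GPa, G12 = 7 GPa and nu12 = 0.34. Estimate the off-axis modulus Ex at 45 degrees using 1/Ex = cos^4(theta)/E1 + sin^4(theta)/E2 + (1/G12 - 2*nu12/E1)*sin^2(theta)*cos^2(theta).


cos^4(45) = 0.25, sin^4(45) = 0.25, sin^2(45)*cos^2(45) = 0.25
1/G12 - 2*nu12/E1 = 1/7 - 2*0.34/175 = 0.138971 GPa^-1
1/Ex = 0.25/175 + 0.25/13 + 0.138971*0.25 = 0.0554022 GPa^-1
Ex = 18.05 GPa

18.05 GPa


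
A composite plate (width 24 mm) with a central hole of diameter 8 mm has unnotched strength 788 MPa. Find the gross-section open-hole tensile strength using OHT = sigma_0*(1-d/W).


OHT = sigma_0*(1-d/W) = 788*(1-8/24) = 525.3 MPa

525.3 MPa


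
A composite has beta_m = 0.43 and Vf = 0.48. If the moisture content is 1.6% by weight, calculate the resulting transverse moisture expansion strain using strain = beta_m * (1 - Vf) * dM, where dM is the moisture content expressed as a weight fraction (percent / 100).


dM = 1.6/100 = 0.016
strain = beta_m * (1-Vf) * dM = 0.43 * 0.52 * 0.016 = 0.0035776

0.0035776


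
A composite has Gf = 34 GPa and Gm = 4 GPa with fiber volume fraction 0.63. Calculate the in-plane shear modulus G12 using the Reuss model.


1/G12 = Vf/Gf + (1-Vf)/Gm = 0.63/34 + 0.37/4
G12 = 9.01 GPa

9.01 GPa


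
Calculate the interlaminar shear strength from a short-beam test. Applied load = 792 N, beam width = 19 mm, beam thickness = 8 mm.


ILSS = 3F/(4bh) = 3*792/(4*19*8) = 3.91 MPa

3.91 MPa


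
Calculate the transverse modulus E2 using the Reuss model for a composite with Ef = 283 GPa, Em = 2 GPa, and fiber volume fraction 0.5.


1/E2 = Vf/Ef + (1-Vf)/Em = 0.5/283 + 0.5/2
E2 = 3.97 GPa

3.97 GPa


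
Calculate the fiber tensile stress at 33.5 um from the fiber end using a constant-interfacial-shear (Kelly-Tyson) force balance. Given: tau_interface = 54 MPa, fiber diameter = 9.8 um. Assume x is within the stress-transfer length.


Force balance: sigma_f * (pi*d^2/4) = tau * (pi*d) * x  ->  sigma_f = 4 * tau * x / d
sigma_f = 4 * 54 * 33.5 / 9.8 = 738.4 MPa

738.4 MPa


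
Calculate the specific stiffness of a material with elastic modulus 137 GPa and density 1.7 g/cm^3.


Specific stiffness = E/rho = 137/1.7 = 80.6 GPa/(g/cm^3)

80.6 GPa/(g/cm^3)


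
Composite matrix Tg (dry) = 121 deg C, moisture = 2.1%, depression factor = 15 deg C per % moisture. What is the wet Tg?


Tg_wet = Tg_dry - k*moisture = 121 - 15*2.1 = 89.5 deg C

89.5 deg C


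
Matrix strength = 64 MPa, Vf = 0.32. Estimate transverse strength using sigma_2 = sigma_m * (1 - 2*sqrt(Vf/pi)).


factor = 1 - 2*sqrt(0.32/pi) = 0.3617
sigma_2 = 64 * 0.3617 = 23.15 MPa

23.15 MPa


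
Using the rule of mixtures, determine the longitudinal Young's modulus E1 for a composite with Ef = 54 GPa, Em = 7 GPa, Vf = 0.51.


E1 = Ef*Vf + Em*(1-Vf) = 54*0.51 + 7*0.49 = 30.97 GPa

30.97 GPa


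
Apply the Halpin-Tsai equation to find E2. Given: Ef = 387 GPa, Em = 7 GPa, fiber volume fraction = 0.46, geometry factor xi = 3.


eta = (Ef/Em - 1)/(Ef/Em + xi) = (55.2857 - 1)/(55.2857 + 3) = 0.9314
E2 = Em*(1+xi*eta*Vf)/(1-eta*Vf) = 27.99 GPa

27.99 GPa


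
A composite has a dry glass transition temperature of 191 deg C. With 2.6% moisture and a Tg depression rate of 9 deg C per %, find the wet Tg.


Tg_wet = Tg_dry - k*moisture = 191 - 9*2.6 = 167.6 deg C

167.6 deg C


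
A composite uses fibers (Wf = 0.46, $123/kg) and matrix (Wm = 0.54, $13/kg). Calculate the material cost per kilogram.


Cost = cost_f*Wf + cost_m*Wm = 123*0.46 + 13*0.54 = $63.6/kg

$63.6/kg


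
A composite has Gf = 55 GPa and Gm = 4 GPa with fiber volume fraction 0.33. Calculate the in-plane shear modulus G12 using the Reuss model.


1/G12 = Vf/Gf + (1-Vf)/Gm = 0.33/55 + 0.67/4
G12 = 5.76 GPa

5.76 GPa


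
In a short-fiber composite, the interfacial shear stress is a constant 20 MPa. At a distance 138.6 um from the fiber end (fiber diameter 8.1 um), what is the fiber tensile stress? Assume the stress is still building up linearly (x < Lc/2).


Force balance: sigma_f * (pi*d^2/4) = tau * (pi*d) * x  ->  sigma_f = 4 * tau * x / d
sigma_f = 4 * 20 * 138.6 / 8.1 = 1368.9 MPa

1368.9 MPa


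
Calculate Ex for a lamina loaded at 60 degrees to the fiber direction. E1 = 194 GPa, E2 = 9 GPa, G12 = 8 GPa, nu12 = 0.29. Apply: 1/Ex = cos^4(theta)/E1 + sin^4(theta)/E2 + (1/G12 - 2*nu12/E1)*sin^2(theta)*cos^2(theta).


cos^4(60) = 0.0625, sin^4(60) = 0.5625, sin^2(60)*cos^2(60) = 0.1875
1/G12 - 2*nu12/E1 = 1/8 - 2*0.29/194 = 0.12201 GPa^-1
1/Ex = 0.0625/194 + 0.5625/9 + 0.12201*0.1875 = 0.0856991 GPa^-1
Ex = 11.67 GPa

11.67 GPa


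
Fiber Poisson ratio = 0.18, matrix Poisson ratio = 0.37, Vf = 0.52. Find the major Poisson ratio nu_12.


nu_12 = nu_f*Vf + nu_m*(1-Vf) = 0.18*0.52 + 0.37*0.48 = 0.2712

0.2712


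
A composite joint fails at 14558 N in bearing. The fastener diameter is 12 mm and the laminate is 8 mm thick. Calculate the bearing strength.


sigma_br = F/(d*h) = 14558/(12*8) = 151.6 MPa

151.6 MPa


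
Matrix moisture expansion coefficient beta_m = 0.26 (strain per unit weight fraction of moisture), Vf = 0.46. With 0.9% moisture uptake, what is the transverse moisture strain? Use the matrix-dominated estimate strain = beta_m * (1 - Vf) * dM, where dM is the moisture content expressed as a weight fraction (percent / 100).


dM = 0.9/100 = 0.009
strain = beta_m * (1-Vf) * dM = 0.26 * 0.54 * 0.009 = 0.0012636

0.0012636


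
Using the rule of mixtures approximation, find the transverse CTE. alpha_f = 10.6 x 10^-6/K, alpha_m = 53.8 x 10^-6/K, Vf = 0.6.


alpha_2 = alpha_f*Vf + alpha_m*(1-Vf) = 10.6*0.6 + 53.8*0.4 = 27.9 x 10^-6/K

27.9 x 10^-6/K


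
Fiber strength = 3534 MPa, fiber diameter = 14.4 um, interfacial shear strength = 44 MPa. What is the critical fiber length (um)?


Lc = sigma_f * d / (2 * tau_i) = 3534 * 14.4 / (2 * 44) = 578.3 um

578.3 um


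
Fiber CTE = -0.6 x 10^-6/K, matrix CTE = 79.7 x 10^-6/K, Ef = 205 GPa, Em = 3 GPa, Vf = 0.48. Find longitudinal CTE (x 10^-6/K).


E1 = Ef*Vf + Em*(1-Vf) = 99.96
alpha_1 = (alpha_f*Ef*Vf + alpha_m*Em*(1-Vf))/E1 = 0.65 x 10^-6/K

0.65 x 10^-6/K


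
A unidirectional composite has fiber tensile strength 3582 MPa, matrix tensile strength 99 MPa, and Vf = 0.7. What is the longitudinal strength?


sigma_1 = sigma_f*Vf + sigma_m*(1-Vf) = 3582*0.7 + 99*0.3 = 2537.1 MPa

2537.1 MPa


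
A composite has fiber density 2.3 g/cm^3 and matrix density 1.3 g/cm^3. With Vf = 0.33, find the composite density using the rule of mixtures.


rho_c = rho_f*Vf + rho_m*(1-Vf) = 2.3*0.33 + 1.3*0.67 = 1.63 g/cm^3

1.63 g/cm^3


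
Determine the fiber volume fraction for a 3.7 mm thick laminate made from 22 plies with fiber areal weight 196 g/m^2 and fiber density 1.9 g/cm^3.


Vf = n * FAW / (rho_f * h * 1000) = 22 * 196 / (1.9 * 3.7 * 1000) = 0.6134

0.6134


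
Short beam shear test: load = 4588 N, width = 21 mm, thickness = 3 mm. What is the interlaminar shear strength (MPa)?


ILSS = 3F/(4bh) = 3*4588/(4*21*3) = 54.62 MPa

54.62 MPa


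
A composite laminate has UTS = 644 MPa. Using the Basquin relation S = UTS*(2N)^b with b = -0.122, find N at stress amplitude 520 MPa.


N = 0.5 * (S/UTS)^(1/b) = 0.5 * (520/644)^(1/-0.122) = 2.8860 cycles

2.8860 cycles


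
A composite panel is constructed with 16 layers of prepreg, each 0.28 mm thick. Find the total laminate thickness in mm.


h = n * t_ply = 16 * 0.28 = 4.48 mm

4.48 mm


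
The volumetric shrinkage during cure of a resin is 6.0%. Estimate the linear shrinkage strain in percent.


Linear shrinkage ≈ vol_shrink/3 = 6.0/3 = 2.0%

2.0%


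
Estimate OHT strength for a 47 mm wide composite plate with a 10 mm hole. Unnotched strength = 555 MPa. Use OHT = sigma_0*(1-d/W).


OHT = sigma_0*(1-d/W) = 555*(1-10/47) = 436.9 MPa

436.9 MPa


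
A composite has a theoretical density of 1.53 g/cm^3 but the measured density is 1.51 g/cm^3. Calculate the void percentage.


Void% = (rho_theo - rho_actual)/rho_theo * 100 = (1.53 - 1.51)/1.53 * 100 = 1.31%

1.31%


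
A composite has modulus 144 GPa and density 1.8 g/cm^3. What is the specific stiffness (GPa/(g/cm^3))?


Specific stiffness = E/rho = 144/1.8 = 80.0 GPa/(g/cm^3)

80.0 GPa/(g/cm^3)


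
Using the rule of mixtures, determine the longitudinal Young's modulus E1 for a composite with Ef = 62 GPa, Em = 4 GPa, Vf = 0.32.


E1 = Ef*Vf + Em*(1-Vf) = 62*0.32 + 4*0.68 = 22.56 GPa

22.56 GPa
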